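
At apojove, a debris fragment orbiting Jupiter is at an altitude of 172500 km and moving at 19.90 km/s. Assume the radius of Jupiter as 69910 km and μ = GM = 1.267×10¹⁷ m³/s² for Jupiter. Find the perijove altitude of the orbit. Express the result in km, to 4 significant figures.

perijove altitude ≈ 77930 km

r_a = 69910 + 172500 = 2.4241×10⁵ km = 2.424×10⁸ m.
Specific energy ε = v²/2 − μ/r = -3.247×10⁸ J/kg, so a = −μ/(2ε) = 1.951×10⁸ m.
The apsides satisfy r_p + r_a = 2a, so the perijove radius is 2a − r_a = 1.478×10⁸ m = 1.4784×10⁵ km.
Perijove altitude = 1.4784×10⁵ − 69910 = 77931 km.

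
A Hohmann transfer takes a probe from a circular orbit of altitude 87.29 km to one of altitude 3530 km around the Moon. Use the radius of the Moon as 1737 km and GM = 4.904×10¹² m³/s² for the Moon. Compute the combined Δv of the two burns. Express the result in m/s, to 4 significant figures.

Δv_total ≈ 631.5 m/s

r₁ = 1737 + 87.29 = 1824.3 km = 1.8243×10⁶ m.
r₂ = 1737 + 3530 = 5267.0 km = 5.2670×10⁶ m.
Transfer ellipse a_t = (r₁ + r₂)/2 = 3.546×10⁶ m.
At r₁: circular v_c1 = √(μ/r₁) = 1640 m/s; transfer-perilune v_p = √[μ(2/r₁ − 1/a_t)] = 1998 m/s.
Δv₁ = v_p − v_c1 = 358.7 m/s.
At r₂: circular v_c2 = √(μ/r₂) = 964.9 m/s; transfer-apolune v_a = √[μ(2/r₂ − 1/a_t)] = 692.1 m/s.
Δv₂ = v_c2 − v_a = 272.8 m/s.
Total Δv = Δv₁ + Δv₂ = 631.5 m/s.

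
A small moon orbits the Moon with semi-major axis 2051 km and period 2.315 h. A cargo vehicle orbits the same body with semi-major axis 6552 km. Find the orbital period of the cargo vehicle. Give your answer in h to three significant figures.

Kepler's third law: T² ∝ a³, so T₂ = T₁ (a₂/a₁)^(3/2).
a₂/a₁ = 3.195, (a₂/a₁)^(3/2) = 5.710.
T₂ = 2.315 × 5.710 = 13.22 h.

T₂ ≈ 13.2 h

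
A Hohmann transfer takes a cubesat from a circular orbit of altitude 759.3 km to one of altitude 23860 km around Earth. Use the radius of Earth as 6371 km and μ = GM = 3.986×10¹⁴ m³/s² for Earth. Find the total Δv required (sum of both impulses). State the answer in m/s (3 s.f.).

Δv_total ≈ 3420 m/s

r₁ = 6371 + 759.3 = 7130.3 km = 7.1303×10⁶ m.
r₂ = 6371 + 23860 = 30231 km = 3.0231×10⁷ m.
Transfer ellipse a_t = (r₁ + r₂)/2 = 1.868×10⁷ m.
At r₁: circular v_c1 = √(μ/r₁) = 7477 m/s; transfer-perigee v_p = √[μ(2/r₁ − 1/a_t)] = 9511 m/s.
Δv₁ = v_p − v_c1 = 2035 m/s.
At r₂: circular v_c2 = √(μ/r₂) = 3631 m/s; transfer-apogee v_a = √[μ(2/r₂ − 1/a_t)] = 2243 m/s.
Δv₂ = v_c2 − v_a = 1388 m/s.
Total Δv = Δv₁ + Δv₂ = 3422 m/s.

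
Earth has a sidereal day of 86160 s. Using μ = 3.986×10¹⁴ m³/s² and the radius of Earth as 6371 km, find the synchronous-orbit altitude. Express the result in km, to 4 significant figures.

h_sync ≈ 35790 km

A synchronous orbit has period T, so by Kepler's third law a = (μT²/4π²)^(1/3).
μT²/4π² = 3.986×10¹⁴ × (8.616×10⁴)² / 39.48 = 7.495×10²² m³.
a = 4.216×10⁷ m = 42163 km.
Altitude h = a − R = 42163 − 6371 = 35792 km.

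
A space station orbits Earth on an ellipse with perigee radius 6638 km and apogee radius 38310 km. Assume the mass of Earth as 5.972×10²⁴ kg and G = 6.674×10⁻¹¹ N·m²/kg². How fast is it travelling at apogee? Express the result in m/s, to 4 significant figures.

μ = GM = 6.674×10⁻¹¹ × 5.972×10²⁴ = 3.986×10¹⁴ m³/s².
Semi-major axis a = (r_p + r_a)/2 = 22474 km = 2.247×10⁷ m.
Vis-viva: v² = μ(2/r − 1/a) = 3.986×10¹⁴ × (5.221×10⁻⁸ − 4.450×10⁻⁸) = 3.073×10⁶ m²/s².
v = 1753 m/s.

v ≈ 1753 m/s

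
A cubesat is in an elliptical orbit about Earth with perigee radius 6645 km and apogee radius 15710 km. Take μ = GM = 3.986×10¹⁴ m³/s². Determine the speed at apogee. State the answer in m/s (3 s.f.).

v ≈ 3880 m/s

Semi-major axis a = (r_p + r_a)/2 = 11178 km = 1.118×10⁷ m.
Vis-viva: v² = μ(2/r − 1/a) = 3.986×10¹⁴ × (1.273×10⁻⁷ − 8.947×10⁻⁸) = 1.508×10⁷ m²/s².
v = 3884 m/s.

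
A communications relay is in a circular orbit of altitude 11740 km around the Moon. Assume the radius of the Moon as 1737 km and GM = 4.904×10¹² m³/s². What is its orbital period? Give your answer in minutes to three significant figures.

r = 1737 + 11740 = 13477 km = 1.3477×10⁷ m.
Kepler's third law: T = 2π√(r³/μ) = 2π√((1.348×10⁷)³ / 4.904×10¹²).
r³/μ = 4.991×10⁸ s², so T = 2π × 2.234×10⁴ = 1.404×10⁵ s.
Converting: 1.404×10⁵ s ÷ 60.00 = 2340 minutes.

T ≈ 2340 minutes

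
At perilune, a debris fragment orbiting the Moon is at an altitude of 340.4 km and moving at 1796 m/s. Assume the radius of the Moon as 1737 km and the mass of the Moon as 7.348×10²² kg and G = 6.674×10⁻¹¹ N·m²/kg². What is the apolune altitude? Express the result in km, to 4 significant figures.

μ = GM = 6.674×10⁻¹¹ × 7.348×10²² = 4.904×10¹² m³/s².
r_p = 1737 + 340.4 = 2077.4 km = 2.077×10⁶ m.
Specific energy ε = v²/2 − μ/r = -7.479×10⁵ J/kg, so a = −μ/(2ε) = 3.279×10⁶ m.
The apsides satisfy r_p + r_a = 2a, so the apolune radius is 2a − r_p = 4.480×10⁶ m = 4480.0 km.
Apolune altitude = 4480.0 − 1737 = 2743.0 km.

apolune altitude ≈ 2743 km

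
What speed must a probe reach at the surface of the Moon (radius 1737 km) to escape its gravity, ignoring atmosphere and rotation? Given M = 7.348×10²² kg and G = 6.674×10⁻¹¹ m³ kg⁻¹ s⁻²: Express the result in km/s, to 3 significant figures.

v_esc ≈ 2.38 km/s

μ = GM = 6.674×10⁻¹¹ × 7.348×10²² = 4.904×10¹² m³/s².
r = R = 1.737×10⁶ m.
Escape speed v_esc = √(2μ/r) = √(2 × 4.904×10¹² / 1.737×10⁶) = √(5.647×10⁶) = 2376 m/s.
= 2.376 km/s.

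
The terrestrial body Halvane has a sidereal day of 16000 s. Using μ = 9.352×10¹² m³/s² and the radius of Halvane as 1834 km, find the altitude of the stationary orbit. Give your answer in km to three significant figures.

h_sync ≈ 2090 km

A synchronous orbit has period T, so by Kepler's third law a = (μT²/4π²)^(1/3).
μT²/4π² = 9.352×10¹² × (1.600×10⁴)² / 39.48 = 6.064×10¹⁹ m³.
a = 3.929×10⁶ m = 3928.8 km.
Altitude h = a − R = 3928.8 − 1834 = 2094.8 km.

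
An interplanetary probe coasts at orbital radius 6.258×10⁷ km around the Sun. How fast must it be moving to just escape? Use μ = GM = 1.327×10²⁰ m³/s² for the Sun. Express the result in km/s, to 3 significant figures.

v_esc ≈ 65.1 km/s

r = 6.258×10⁷ km = 6.258×10¹⁰ m.
Escape speed v_esc = √(2μ/r) = √(2 × 1.327×10²⁰ / 6.258×10¹⁰) = √(4.241×10⁹) = 65120 m/s.
= 65.12 km/s.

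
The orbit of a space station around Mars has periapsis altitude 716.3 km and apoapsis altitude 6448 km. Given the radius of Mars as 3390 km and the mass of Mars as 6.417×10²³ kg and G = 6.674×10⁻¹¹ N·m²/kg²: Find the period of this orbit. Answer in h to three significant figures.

μ = GM = 6.674×10⁻¹¹ × 6.417×10²³ = 4.283×10¹³ m³/s².
r_p = 3390 + 716.3 = 4106.3 km = 4.1063×10⁶ m.
r_a = 3390 + 6448 = 9838.0 km = 9.8380×10⁶ m.
Semi-major axis a = (r_p + r_a)/2 = (4106.3 + 9838.0)/2 = 6972.1 km = 6.972×10⁶ m.
By Kepler's third law T = 2π√(a³/μ) = 2π × 2.813×10³ = 1.768×10⁴ s.
= 4.910 h.

T ≈ 4.91 h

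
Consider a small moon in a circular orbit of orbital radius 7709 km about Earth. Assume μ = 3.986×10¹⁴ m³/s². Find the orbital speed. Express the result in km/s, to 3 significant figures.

v ≈ 7.19 km/s

r = 7709 km = 7.709×10⁶ m.
For a circular orbit v = √(μ/r) = √(3.986×10¹⁴ / 7.709×10⁶) = √(5.171×10⁷) = 7191 m/s.
That is 7.191 km/s.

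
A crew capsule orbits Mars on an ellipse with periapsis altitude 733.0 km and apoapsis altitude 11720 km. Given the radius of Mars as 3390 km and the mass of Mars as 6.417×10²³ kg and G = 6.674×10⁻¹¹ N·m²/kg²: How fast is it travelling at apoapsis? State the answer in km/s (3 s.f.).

v ≈ 1.10 km/s

μ = GM = 6.674×10⁻¹¹ × 6.417×10²³ = 4.283×10¹³ m³/s².
r_p = 3390 + 733.0 = 4123.0 km = 4.1230×10⁶ m.
r_a = 3390 + 11720 = 15110 km = 1.5110×10⁷ m.
Semi-major axis a = (r_p + r_a)/2 = 9616.5 km = 9.616×10⁶ m.
Vis-viva: v² = μ(2/r − 1/a) = 4.283×10¹³ × (1.324×10⁻⁷ − 1.040×10⁻⁷) = 1.215×10⁶ m²/s².
v = 1102 m/s = 1.102 km/s.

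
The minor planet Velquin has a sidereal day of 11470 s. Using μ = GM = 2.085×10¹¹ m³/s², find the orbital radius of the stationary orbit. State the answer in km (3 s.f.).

r_sync ≈ 886 km

A synchronous orbit has period T, so by Kepler's third law a = (μT²/4π²)^(1/3).
μT²/4π² = 2.085×10¹¹ × (1.147×10⁴)² / 39.48 = 6.948×10¹⁷ m³.
a = 8.857×10⁵ m = 885.71 km.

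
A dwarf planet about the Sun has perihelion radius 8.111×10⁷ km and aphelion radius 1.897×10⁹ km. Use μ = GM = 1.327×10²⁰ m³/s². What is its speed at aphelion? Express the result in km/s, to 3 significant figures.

Semi-major axis a = (r_p + r_a)/2 = 9.8906×10⁸ km = 9.891×10¹¹ m.
Vis-viva: v² = μ(2/r − 1/a) = 1.327×10²⁰ × (1.054×10⁻¹² − 1.011×10⁻¹²) = 5.737×10⁶ m²/s².
v = 2395 m/s = 2.395 km/s.

v ≈ 2.40 km/s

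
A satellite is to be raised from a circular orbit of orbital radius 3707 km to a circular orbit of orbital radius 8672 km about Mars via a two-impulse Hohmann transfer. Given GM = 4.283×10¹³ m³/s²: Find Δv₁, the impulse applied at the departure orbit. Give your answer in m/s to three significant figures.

Δv ≈ 624 m/s

r₁ = 3707 km = 3.707×10⁶ m.
r₂ = 8672 km = 8.672×10⁶ m.
Transfer ellipse a_t = (r₁ + r₂)/2 = 6.190×10⁶ m.
At r₁: circular v_c1 = √(μ/r₁) = 3399 m/s; transfer-periapsis v_p = √[μ(2/r₁ − 1/a_t)] = 4023 m/s.
Δv₁ = v_p − v_c1 = 624.3 m/s.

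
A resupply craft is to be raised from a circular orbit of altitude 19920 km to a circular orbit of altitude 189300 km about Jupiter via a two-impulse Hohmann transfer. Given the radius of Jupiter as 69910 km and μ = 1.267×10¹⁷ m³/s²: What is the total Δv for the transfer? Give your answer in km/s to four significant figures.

r₁ = 69910 + 19920 = 89830 km = 8.9830×10⁷ m.
r₂ = 69910 + 189300 = 259210 km = 2.5921×10⁸ m.
Transfer ellipse a_t = (r₁ + r₂)/2 = 1.745×10⁸ m.
At r₁: circular v_c1 = √(μ/r₁) = 37560 m/s; transfer-perijove v_p = √[μ(2/r₁ − 1/a_t)] = 45770 m/s.
Δv₁ = v_p − v_c1 = 8214 m/s.
At r₂: circular v_c2 = √(μ/r₂) = 22110 m/s; transfer-apojove v_a = √[μ(2/r₂ − 1/a_t)] = 15860 m/s.
Δv₂ = v_c2 − v_a = 6247 m/s.
Total Δv = Δv₁ + Δv₂ = 14460 m/s = 14.46 km/s.

Δv_total ≈ 14.46 km/s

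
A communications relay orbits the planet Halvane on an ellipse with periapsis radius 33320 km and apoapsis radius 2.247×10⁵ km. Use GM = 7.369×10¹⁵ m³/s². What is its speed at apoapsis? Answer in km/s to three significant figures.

Semi-major axis a = (r_p + r_a)/2 = 1.2901×10⁵ km = 1.290×10⁸ m.
Vis-viva: v² = μ(2/r − 1/a) = 7.369×10¹⁵ × (8.901×10⁻⁹ − 7.751×10⁻⁹) = 8.470×10⁶ m²/s².
v = 2910 m/s = 2.910 km/s.

v ≈ 2.91 km/s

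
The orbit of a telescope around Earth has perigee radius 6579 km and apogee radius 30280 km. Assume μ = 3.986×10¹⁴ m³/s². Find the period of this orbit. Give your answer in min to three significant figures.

T ≈ 415 min

Semi-major axis a = (r_p + r_a)/2 = (6579.0 + 30280)/2 = 18430 km = 1.843×10⁷ m.
By Kepler's third law T = 2π√(a³/μ) = 2π × 3.963×10³ = 2.490×10⁴ s.
= 415.0 min.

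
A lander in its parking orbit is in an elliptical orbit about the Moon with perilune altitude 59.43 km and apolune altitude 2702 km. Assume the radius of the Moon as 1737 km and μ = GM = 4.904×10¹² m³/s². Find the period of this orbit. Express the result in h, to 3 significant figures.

T ≈ 4.34 h

r_p = 1737 + 59.43 = 1796.4 km = 1.7964×10⁶ m.
r_a = 1737 + 2702 = 4439.0 km = 4.4390×10⁶ m.
Semi-major axis a = (r_p + r_a)/2 = (1796.4 + 4439.0)/2 = 3117.7 km = 3.118×10⁶ m.
By Kepler's third law T = 2π√(a³/μ) = 2π × 2.486×10³ = 1.562×10⁴ s.
= 4.339 h.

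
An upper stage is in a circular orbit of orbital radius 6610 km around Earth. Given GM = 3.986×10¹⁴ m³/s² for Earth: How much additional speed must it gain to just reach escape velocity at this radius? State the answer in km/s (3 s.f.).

Δv ≈ 3.22 km/s

r = 6610 km = 6.610×10⁶ m.
Circular speed v_c = √(μ/r) = 7765 m/s.
Escape speed v_esc = √(2μ/r) = √2 × v_c = 10980 m/s.
Δv = v_esc − v_c = 3217 m/s = 3.217 km/s.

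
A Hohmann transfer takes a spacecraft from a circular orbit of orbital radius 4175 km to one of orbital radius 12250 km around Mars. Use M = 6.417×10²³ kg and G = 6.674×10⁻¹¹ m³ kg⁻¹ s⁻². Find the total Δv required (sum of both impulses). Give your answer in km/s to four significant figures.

Δv_total ≈ 1.245 km/s

μ = GM = 6.674×10⁻¹¹ × 6.417×10²³ = 4.283×10¹³ m³/s².
r₁ = 4175 km = 4.175×10⁶ m.
r₂ = 12250 km = 1.225×10⁷ m.
Transfer ellipse a_t = (r₁ + r₂)/2 = 8.212×10⁶ m.
At r₁: circular v_c1 = √(μ/r₁) = 3203 m/s; transfer-periapsis v_p = √[μ(2/r₁ − 1/a_t)] = 3912 m/s.
Δv₁ = v_p − v_c1 = 708.9 m/s.
At r₂: circular v_c2 = √(μ/r₂) = 1870 m/s; transfer-apoapsis v_a = √[μ(2/r₂ − 1/a_t)] = 1333 m/s.
Δv₂ = v_c2 − v_a = 536.6 m/s.
Total Δv = Δv₁ + Δv₂ = 1245 m/s = 1.245 km/s.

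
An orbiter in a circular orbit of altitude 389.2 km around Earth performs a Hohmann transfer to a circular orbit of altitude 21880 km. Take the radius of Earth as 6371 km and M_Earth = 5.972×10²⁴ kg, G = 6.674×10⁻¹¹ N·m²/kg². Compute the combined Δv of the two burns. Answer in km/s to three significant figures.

Δv_total ≈ 3.50 km/s

μ = GM = 6.674×10⁻¹¹ × 5.972×10²⁴ = 3.986×10¹⁴ m³/s².
r₁ = 6371 + 389.2 = 6760.2 km = 6.7602×10⁶ m.
r₂ = 6371 + 21880 = 28251 km = 2.8251×10⁷ m.
Transfer ellipse a_t = (r₁ + r₂)/2 = 1.751×10⁷ m.
At r₁: circular v_c1 = √(μ/r₁) = 7678 m/s; transfer-perigee v_p = √[μ(2/r₁ − 1/a_t)] = 9754 m/s.
Δv₁ = v_p − v_c1 = 2076 m/s.
At r₂: circular v_c2 = √(μ/r₂) = 3756 m/s; transfer-apogee v_a = √[μ(2/r₂ − 1/a_t)] = 2334 m/s.
Δv₂ = v_c2 − v_a = 1422 m/s.
Total Δv = Δv₁ + Δv₂ = 3498 m/s = 3.498 km/s.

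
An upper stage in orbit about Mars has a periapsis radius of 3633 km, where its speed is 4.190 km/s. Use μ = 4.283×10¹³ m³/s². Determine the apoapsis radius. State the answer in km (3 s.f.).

apoapsis radius ≈ 10600 km

r_p = 3.633×10⁶ m.
Specific energy ε = v²/2 − μ/r = -3.011×10⁶ J/kg, so a = −μ/(2ε) = 7.112×10⁶ m.
The apsides satisfy r_p + r_a = 2a, so the apoapsis radius is 2a − r_p = 1.059×10⁷ m = 10591 km.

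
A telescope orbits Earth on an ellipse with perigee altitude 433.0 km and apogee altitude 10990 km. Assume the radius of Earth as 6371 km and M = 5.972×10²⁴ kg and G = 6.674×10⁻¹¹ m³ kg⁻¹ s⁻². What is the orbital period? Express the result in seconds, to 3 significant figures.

μ = GM = 6.674×10⁻¹¹ × 5.972×10²⁴ = 3.986×10¹⁴ m³/s².
r_p = 6371 + 433.0 = 6804.0 km = 6.8040×10⁶ m.
r_a = 6371 + 10990 = 17361 km = 1.7361×10⁷ m.
Semi-major axis a = (r_p + r_a)/2 = (6804.0 + 17361)/2 = 12082 km = 1.208×10⁷ m.
By Kepler's third law T = 2π√(a³/μ) = 2π × 2.104×10³ = 1.322×10⁴ s.

T ≈ 13200 seconds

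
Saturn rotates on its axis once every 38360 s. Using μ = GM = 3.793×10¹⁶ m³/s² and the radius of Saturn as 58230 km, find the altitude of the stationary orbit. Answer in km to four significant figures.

h_sync ≈ 54000 km

A synchronous orbit has period T, so by Kepler's third law a = (μT²/4π²)^(1/3).
μT²/4π² = 3.793×10¹⁶ × (3.836×10⁴)² / 39.48 = 1.414×10²⁴ m³.
a = 1.122×10⁸ m = 1.1223×10⁵ km.
Altitude h = a − R = 1.1223×10⁵ − 58230 = 54005 km.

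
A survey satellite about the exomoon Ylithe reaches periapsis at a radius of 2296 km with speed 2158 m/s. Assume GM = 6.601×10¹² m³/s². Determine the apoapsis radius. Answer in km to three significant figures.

r_p = 2.296×10⁶ m.
Specific energy ε = v²/2 − μ/r = -5.465×10⁵ J/kg, so a = −μ/(2ε) = 6.039×10⁶ m.
The apsides satisfy r_p + r_a = 2a, so the apoapsis radius is 2a − r_p = 9.782×10⁶ m = 9782.3 km.

apoapsis radius ≈ 9780 km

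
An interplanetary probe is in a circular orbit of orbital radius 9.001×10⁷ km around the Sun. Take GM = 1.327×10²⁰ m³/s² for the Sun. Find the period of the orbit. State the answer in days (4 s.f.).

r = 9.001×10⁷ km = 9.001×10¹⁰ m.
Kepler's third law: T = 2π√(r³/μ) = 2π√((9.001×10¹⁰)³ / 1.327×10²⁰).
r³/μ = 5.495×10¹² s², so T = 2π × 2.344×10⁶ = 1.473×10⁷ s.
Converting: 1.473×10⁷ s ÷ 86400 = 170.5 days.

T ≈ 170.5 days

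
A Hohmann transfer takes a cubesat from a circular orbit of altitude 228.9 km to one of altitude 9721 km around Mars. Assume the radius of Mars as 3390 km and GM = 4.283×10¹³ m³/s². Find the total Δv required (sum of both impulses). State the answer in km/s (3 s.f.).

Δv_total ≈ 1.49 km/s

r₁ = 3390 + 228.9 = 3618.9 km = 3.6189×10⁶ m.
r₂ = 3390 + 9721 = 13111 km = 1.3111×10⁷ m.
Transfer ellipse a_t = (r₁ + r₂)/2 = 8.365×10⁶ m.
At r₁: circular v_c1 = √(μ/r₁) = 3440 m/s; transfer-periapsis v_p = √[μ(2/r₁ − 1/a_t)] = 4307 m/s.
Δv₁ = v_p − v_c1 = 866.8 m/s.
At r₂: circular v_c2 = √(μ/r₂) = 1807 m/s; transfer-apoapsis v_a = √[μ(2/r₂ − 1/a_t)] = 1189 m/s.
Δv₂ = v_c2 − v_a = 618.6 m/s.
Total Δv = Δv₁ + Δv₂ = 1485 m/s = 1.485 km/s.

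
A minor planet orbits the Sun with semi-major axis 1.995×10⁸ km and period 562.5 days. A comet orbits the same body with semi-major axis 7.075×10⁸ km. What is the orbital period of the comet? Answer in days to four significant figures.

Kepler's third law: T² ∝ a³, so T₂ = T₁ (a₂/a₁)^(3/2).
a₂/a₁ = 3.546, (a₂/a₁)^(3/2) = 6.678.
T₂ = 562.5 × 6.678 = 3757 days.

T₂ ≈ 3757 days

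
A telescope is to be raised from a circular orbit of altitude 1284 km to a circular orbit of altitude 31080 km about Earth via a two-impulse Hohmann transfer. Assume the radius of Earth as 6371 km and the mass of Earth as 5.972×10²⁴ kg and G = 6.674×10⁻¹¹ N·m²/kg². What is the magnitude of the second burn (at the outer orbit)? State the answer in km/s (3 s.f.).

μ = GM = 6.674×10⁻¹¹ × 5.972×10²⁴ = 3.986×10¹⁴ m³/s².
r₁ = 6371 + 1284 = 7655.0 km = 7.6550×10⁶ m.
r₂ = 6371 + 31080 = 37451 km = 3.7451×10⁷ m.
Transfer ellipse a_t = (r₁ + r₂)/2 = 2.255×10⁷ m.
At r₁: circular v_c1 = √(μ/r₁) = 7216 m/s; transfer-perigee v_p = √[μ(2/r₁ − 1/a_t)] = 9298 m/s.
At r₂: circular v_c2 = √(μ/r₂) = 3262 m/s; transfer-apogee v_a = √[μ(2/r₂ − 1/a_t)] = 1901 m/s.
Δv₂ = v_c2 − v_a = 1362 m/s.
= 1.362 km/s.

Δv ≈ 1.36 km/s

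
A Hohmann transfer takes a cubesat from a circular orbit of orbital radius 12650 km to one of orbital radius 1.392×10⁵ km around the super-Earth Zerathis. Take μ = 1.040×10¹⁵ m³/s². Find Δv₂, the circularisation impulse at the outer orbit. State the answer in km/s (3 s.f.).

r₁ = 12650 km = 1.265×10⁷ m.
r₂ = 1.392×10⁵ km = 1.392×10⁸ m.
Transfer ellipse a_t = (r₁ + r₂)/2 = 7.592×10⁷ m.
At r₁: circular v_c1 = √(μ/r₁) = 9067 m/s; transfer-periapsis v_p = √[μ(2/r₁ − 1/a_t)] = 12280 m/s.
At r₂: circular v_c2 = √(μ/r₂) = 2733 m/s; transfer-apoapsis v_a = √[μ(2/r₂ − 1/a_t)] = 1116 m/s.
Δv₂ = v_c2 − v_a = 1618 m/s.
= 1.618 km/s.

Δv ≈ 1.62 km/s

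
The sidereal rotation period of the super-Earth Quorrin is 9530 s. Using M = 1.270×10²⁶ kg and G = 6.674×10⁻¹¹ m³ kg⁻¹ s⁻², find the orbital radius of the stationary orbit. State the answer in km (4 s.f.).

r_sync ≈ 26920 km

μ = GM = 6.674×10⁻¹¹ × 1.270×10²⁶ = 8.476×10¹⁵ m³/s².
A synchronous orbit has period T, so by Kepler's third law a = (μT²/4π²)^(1/3).
μT²/4π² = 8.476×10¹⁵ × (9.530×10³)² / 39.48 = 1.950×10²² m³.
a = 2.692×10⁷ m = 26916 km.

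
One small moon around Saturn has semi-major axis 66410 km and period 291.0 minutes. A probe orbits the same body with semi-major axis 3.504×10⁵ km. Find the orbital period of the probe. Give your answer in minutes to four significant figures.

T₂ ≈ 3527 minutes

Kepler's third law: T² ∝ a³, so T₂ = T₁ (a₂/a₁)^(3/2).
a₂/a₁ = 5.276, (a₂/a₁)^(3/2) = 12.12.
T₂ = 291.0 × 12.12 = 3527 minutes.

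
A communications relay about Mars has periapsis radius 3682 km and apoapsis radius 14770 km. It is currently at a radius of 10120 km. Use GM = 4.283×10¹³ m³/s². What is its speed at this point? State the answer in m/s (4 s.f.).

Semi-major axis a = (r_p + r_a)/2 = 9226.0 km = 9.226×10⁶ m.
Vis-viva: v² = μ(2/r − 1/a) = 4.283×10¹³ × (1.976×10⁻⁷ − 1.084×10⁻⁷) = 3.822×10⁶ m²/s².
v = 1955 m/s.

v ≈ 1955 m/s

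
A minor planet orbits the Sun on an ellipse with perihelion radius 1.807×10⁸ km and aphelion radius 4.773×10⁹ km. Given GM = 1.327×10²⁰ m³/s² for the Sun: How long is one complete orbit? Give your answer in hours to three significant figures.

Semi-major axis a = (r_p + r_a)/2 = (1.8070×10⁸ + 4.7730×10⁹)/2 = 2.4768×10⁹ km = 2.477×10¹² m.
By Kepler's third law T = 2π√(a³/μ) = 2π × 3.384×10⁸ = 2.126×10⁹ s.
= 5.906×10⁵ hours.

T ≈ 591000 hours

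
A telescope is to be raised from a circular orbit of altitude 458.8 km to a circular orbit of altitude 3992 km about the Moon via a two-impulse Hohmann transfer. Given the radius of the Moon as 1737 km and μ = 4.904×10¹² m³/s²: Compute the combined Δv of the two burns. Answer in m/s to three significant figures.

Δv_total ≈ 539 m/s

r₁ = 1737 + 458.8 = 2195.8 km = 2.1958×10⁶ m.
r₂ = 1737 + 3992 = 5729.0 km = 5.7290×10⁶ m.
Transfer ellipse a_t = (r₁ + r₂)/2 = 3.962×10⁶ m.
At r₁: circular v_c1 = √(μ/r₁) = 1494 m/s; transfer-perilune v_p = √[μ(2/r₁ − 1/a_t)] = 1797 m/s.
Δv₁ = v_p − v_c1 = 302.5 m/s.
At r₂: circular v_c2 = √(μ/r₂) = 925.2 m/s; transfer-apolune v_a = √[μ(2/r₂ − 1/a_t)] = 688.7 m/s.
Δv₂ = v_c2 − v_a = 236.5 m/s.
Total Δv = Δv₁ + Δv₂ = 539.0 m/s.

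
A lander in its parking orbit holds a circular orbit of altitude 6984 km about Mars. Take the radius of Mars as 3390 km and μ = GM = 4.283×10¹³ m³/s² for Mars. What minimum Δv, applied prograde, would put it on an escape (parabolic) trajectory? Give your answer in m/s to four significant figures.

r = 3390 + 6984 = 10374 km = 1.0374×10⁷ m.
Circular speed v_c = √(μ/r) = 2032 m/s.
Escape speed v_esc = √(2μ/r) = √2 × v_c = 2874 m/s.
Δv = v_esc − v_c = 841.6 m/s.

Δv ≈ 841.6 m/s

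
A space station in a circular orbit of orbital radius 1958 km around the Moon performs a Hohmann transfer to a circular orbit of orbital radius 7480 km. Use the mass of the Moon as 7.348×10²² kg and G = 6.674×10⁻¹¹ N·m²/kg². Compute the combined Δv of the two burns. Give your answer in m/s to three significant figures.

Δv_total ≈ 698 m/s

μ = GM = 6.674×10⁻¹¹ × 7.348×10²² = 4.904×10¹² m³/s².
r₁ = 1958 km = 1.958×10⁶ m.
r₂ = 7480 km = 7.480×10⁶ m.
Transfer ellipse a_t = (r₁ + r₂)/2 = 4.719×10⁶ m.
At r₁: circular v_c1 = √(μ/r₁) = 1583 m/s; transfer-perilune v_p = √[μ(2/r₁ − 1/a_t)] = 1992 m/s.
Δv₁ = v_p − v_c1 = 409.9 m/s.
At r₂: circular v_c2 = √(μ/r₂) = 809.7 m/s; transfer-apolune v_a = √[μ(2/r₂ − 1/a_t)] = 521.6 m/s.
Δv₂ = v_c2 − v_a = 288.1 m/s.
Total Δv = Δv₁ + Δv₂ = 698.0 m/s.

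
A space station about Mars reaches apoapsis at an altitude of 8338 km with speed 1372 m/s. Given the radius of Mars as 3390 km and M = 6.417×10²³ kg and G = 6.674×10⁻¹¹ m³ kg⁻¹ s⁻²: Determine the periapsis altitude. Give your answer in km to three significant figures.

periapsis altitude ≈ 682 km

μ = GM = 6.674×10⁻¹¹ × 6.417×10²³ = 4.283×10¹³ m³/s².
r_a = 3390 + 8338 = 11728 km = 1.173×10⁷ m.
Specific energy ε = v²/2 − μ/r = -2.711×10⁶ J/kg, so a = −μ/(2ε) = 7.900×10⁶ m.
The apsides satisfy r_p + r_a = 2a, so the periapsis radius is 2a − r_a = 4.072×10⁶ m = 4072.4 km.
Periapsis altitude = 4072.4 − 3390 = 682.42 km.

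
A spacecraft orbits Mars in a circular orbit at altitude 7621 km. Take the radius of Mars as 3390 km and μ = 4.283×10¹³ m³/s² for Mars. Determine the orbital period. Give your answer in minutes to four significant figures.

T ≈ 584.6 minutes

r = 3390 + 7621 = 11011 km = 1.1011×10⁷ m.
Kepler's third law: T = 2π√(r³/μ) = 2π√((1.101×10⁷)³ / 4.283×10¹³).
r³/μ = 3.117×10⁷ s², so T = 2π × 5.583×10³ = 3.508×10⁴ s.
Converting: 3.508×10⁴ s ÷ 60.00 = 584.6 minutes.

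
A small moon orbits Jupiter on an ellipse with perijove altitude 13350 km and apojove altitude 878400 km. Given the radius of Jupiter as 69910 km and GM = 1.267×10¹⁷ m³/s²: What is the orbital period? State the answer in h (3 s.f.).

T ≈ 57.4 h

r_p = 69910 + 13350 = 83260 km = 8.3260×10⁷ m.
r_a = 69910 + 878400 = 948310 km = 9.4831×10⁸ m.
Semi-major axis a = (r_p + r_a)/2 = (83260 + 9.4831×10⁵)/2 = 5.1578×10⁵ km = 5.158×10⁸ m.
By Kepler's third law T = 2π√(a³/μ) = 2π × 3.291×10⁴ = 2.068×10⁵ s.
= 57.44 h.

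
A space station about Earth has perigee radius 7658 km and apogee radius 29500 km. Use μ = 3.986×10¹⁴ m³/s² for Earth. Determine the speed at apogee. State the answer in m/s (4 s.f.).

Semi-major axis a = (r_p + r_a)/2 = 18579 km = 1.858×10⁷ m.
Vis-viva: v² = μ(2/r − 1/a) = 3.986×10¹⁴ × (6.780×10⁻⁸ − 5.382×10⁻⁸) = 5.569×10⁶ m²/s².
v = 2360 m/s.

v ≈ 2360 m/s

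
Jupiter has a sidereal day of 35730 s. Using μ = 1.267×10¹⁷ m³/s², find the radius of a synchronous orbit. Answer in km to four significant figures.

A synchronous orbit has period T, so by Kepler's third law a = (μT²/4π²)^(1/3).
μT²/4π² = 1.267×10¹⁷ × (3.573×10⁴)² / 39.48 = 4.097×10²⁴ m³.
a = 1.600×10⁸ m = 1.6002×10⁵ km.

r_sync ≈ 1.600×10⁵ km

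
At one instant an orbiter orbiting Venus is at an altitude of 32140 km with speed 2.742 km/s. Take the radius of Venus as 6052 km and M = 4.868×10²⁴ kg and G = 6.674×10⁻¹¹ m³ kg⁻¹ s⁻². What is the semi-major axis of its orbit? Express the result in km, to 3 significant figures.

a ≈ 34200 km

μ = GM = 6.674×10⁻¹¹ × 4.868×10²⁴ = 3.249×10¹⁴ m³/s².
r = 6052 + 32140 = 38192 km = 3.819×10⁷ m.
Specific orbital energy ε = v²/2 − μ/r = (2742)²/2 − 3.249×10¹⁴/3.819×10⁷ = -4.747×10⁶ J/kg.
Since ε = −μ/(2a), a = −μ/(2ε) = 3.422×10⁷ m = 34217 km.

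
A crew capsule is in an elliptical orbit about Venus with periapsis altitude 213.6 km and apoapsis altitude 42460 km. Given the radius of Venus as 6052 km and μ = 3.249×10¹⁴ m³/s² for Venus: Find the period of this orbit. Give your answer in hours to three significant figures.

T ≈ 13.9 hours

r_p = 6052 + 213.6 = 6265.6 km = 6.2656×10⁶ m.
r_a = 6052 + 42460 = 48512 km = 4.8512×10⁷ m.
Semi-major axis a = (r_p + r_a)/2 = (6265.6 + 48512)/2 = 27389 km = 2.739×10⁷ m.
By Kepler's third law T = 2π√(a³/μ) = 2π × 7.952×10³ = 4.996×10⁴ s.
= 13.88 hours.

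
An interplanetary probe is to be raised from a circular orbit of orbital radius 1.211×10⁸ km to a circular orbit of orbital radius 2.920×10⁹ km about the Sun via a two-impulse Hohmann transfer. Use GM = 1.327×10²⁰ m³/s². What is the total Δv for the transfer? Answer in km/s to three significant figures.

Δv_total ≈ 17.6 km/s

r₁ = 1.211×10⁸ km = 1.211×10¹¹ m.
r₂ = 2.920×10⁹ km = 2.920×10¹² m.
Transfer ellipse a_t = (r₁ + r₂)/2 = 1.521×10¹² m.
At r₁: circular v_c1 = √(μ/r₁) = 33100 m/s; transfer-perihelion v_p = √[μ(2/r₁ − 1/a_t)] = 45870 m/s.
Δv₁ = v_p − v_c1 = 12770 m/s.
At r₂: circular v_c2 = √(μ/r₂) = 6741 m/s; transfer-aphelion v_a = √[μ(2/r₂ − 1/a_t)] = 1902 m/s.
Δv₂ = v_c2 − v_a = 4839 m/s.
Total Δv = Δv₁ + Δv₂ = 17610 m/s = 17.61 km/s.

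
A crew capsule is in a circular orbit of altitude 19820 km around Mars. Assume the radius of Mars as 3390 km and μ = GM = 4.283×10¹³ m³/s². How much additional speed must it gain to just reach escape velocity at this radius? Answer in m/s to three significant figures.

Δv ≈ 563 m/s

r = 3390 + 19820 = 23210 km = 2.3210×10⁷ m.
Circular speed v_c = √(μ/r) = 1358 m/s.
Escape speed v_esc = √(2μ/r) = √2 × v_c = 1921 m/s.
Δv = v_esc − v_c = 562.7 m/s.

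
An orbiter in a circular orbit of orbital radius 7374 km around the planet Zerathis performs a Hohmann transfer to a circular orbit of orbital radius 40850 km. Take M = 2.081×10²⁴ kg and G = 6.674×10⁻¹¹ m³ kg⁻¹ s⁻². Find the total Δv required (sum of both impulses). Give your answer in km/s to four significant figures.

Δv_total ≈ 2.133 km/s

μ = GM = 6.674×10⁻¹¹ × 2.081×10²⁴ = 1.389×10¹⁴ m³/s².
r₁ = 7374 km = 7.374×10⁶ m.
r₂ = 40850 km = 4.085×10⁷ m.
Transfer ellipse a_t = (r₁ + r₂)/2 = 2.411×10⁷ m.
At r₁: circular v_c1 = √(μ/r₁) = 4340 m/s; transfer-periapsis v_p = √[μ(2/r₁ − 1/a_t)] = 5649 m/s.
Δv₁ = v_p − v_c1 = 1309 m/s.
At r₂: circular v_c2 = √(μ/r₂) = 1844 m/s; transfer-apoapsis v_a = √[μ(2/r₂ − 1/a_t)] = 1020 m/s.
Δv₂ = v_c2 − v_a = 824.2 m/s.
Total Δv = Δv₁ + Δv₂ = 2133 m/s = 2.133 km/s.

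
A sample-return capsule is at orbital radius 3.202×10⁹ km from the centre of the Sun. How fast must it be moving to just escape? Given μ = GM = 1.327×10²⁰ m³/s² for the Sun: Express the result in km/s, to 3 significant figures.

v_esc ≈ 9.10 km/s

r = 3.202×10⁹ km = 3.202×10¹² m.
Escape speed v_esc = √(2μ/r) = √(2 × 1.327×10²⁰ / 3.202×10¹²) = √(8.289×10⁷) = 9104 m/s.
= 9.104 km/s.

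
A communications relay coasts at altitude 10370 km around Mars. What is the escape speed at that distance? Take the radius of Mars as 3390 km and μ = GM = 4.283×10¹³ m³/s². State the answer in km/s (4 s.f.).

v_esc ≈ 2.495 km/s

r = 3390 + 10370 = 13760 km = 1.3760×10⁷ m.
Escape speed v_esc = √(2μ/r) = √(2 × 4.283×10¹³ / 1.376×10⁷) = √(6.225×10⁶) = 2495 m/s.
= 2.495 km/s.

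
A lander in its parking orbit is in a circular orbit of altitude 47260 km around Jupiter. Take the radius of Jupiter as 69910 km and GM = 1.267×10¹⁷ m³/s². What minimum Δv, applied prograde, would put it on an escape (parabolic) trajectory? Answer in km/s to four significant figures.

r = 69910 + 47260 = 117170 km = 1.1717×10⁸ m.
Circular speed v_c = √(μ/r) = 32880 m/s.
Escape speed v_esc = √(2μ/r) = √2 × v_c = 46500 m/s.
Δv = v_esc − v_c = 13620 m/s = 13.62 km/s.

Δv ≈ 13.62 km/s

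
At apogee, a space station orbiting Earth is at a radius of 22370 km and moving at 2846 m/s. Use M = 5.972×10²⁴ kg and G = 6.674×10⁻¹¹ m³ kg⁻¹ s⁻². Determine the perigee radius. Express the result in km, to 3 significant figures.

μ = GM = 6.674×10⁻¹¹ × 5.972×10²⁴ = 3.986×10¹⁴ m³/s².
r_a = 2.237×10⁷ m.
Specific energy ε = v²/2 − μ/r = -1.377×10⁷ J/kg, so a = −μ/(2ε) = 1.448×10⁷ m.
The apsides satisfy r_p + r_a = 2a, so the perigee radius is 2a − r_a = 6.580×10⁶ m = 6580.4 km.

perigee radius ≈ 6580 km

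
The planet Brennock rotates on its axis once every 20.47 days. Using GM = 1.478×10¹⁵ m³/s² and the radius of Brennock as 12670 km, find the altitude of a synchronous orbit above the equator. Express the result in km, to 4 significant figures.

h_sync ≈ 4.766×10⁵ km

T = 20.47 days = 1.769×10⁶ s.
A synchronous orbit has period T, so by Kepler's third law a = (μT²/4π²)^(1/3).
μT²/4π² = 1.478×10¹⁵ × (1.769×10⁶)² / 39.48 = 1.171×10²⁶ m³.
a = 4.892×10⁸ m = 4.8924×10⁵ km.
Altitude h = a − R = 4.8924×10⁵ − 12670 = 4.7657×10⁵ km.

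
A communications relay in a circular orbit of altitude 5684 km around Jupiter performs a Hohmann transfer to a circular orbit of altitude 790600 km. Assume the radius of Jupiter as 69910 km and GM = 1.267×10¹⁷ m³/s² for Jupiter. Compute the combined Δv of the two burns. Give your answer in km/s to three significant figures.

r₁ = 69910 + 5684 = 75594 km = 7.5594×10⁷ m.
r₂ = 69910 + 790600 = 860510 km = 8.6051×10⁸ m.
Transfer ellipse a_t = (r₁ + r₂)/2 = 4.681×10⁸ m.
At r₁: circular v_c1 = √(μ/r₁) = 40940 m/s; transfer-perijove v_p = √[μ(2/r₁ − 1/a_t)] = 55510 m/s.
Δv₁ = v_p − v_c1 = 14570 m/s.
At r₂: circular v_c2 = √(μ/r₂) = 12130 m/s; transfer-apojove v_a = √[μ(2/r₂ − 1/a_t)] = 4876 m/s.
Δv₂ = v_c2 − v_a = 7258 m/s.
Total Δv = Δv₁ + Δv₂ = 21830 m/s = 21.83 km/s.

Δv_total ≈ 21.8 km/s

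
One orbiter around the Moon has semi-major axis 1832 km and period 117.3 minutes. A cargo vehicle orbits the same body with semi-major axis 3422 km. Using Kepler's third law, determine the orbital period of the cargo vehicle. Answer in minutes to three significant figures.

Kepler's third law: T² ∝ a³, so T₂ = T₁ (a₂/a₁)^(3/2).
a₂/a₁ = 1.868, (a₂/a₁)^(3/2) = 2.553.
T₂ = 117.3 × 2.553 = 299.5 minutes.

T₂ ≈ 299 minutes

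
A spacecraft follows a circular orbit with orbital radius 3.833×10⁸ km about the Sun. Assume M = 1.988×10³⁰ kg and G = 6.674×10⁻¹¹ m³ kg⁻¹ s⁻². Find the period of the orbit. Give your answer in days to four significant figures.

μ = GM = 6.674×10⁻¹¹ × 1.988×10³⁰ = 1.327×10²⁰ m³/s².
r = 3.833×10⁸ km = 3.833×10¹¹ m.
Kepler's third law: T = 2π√(r³/μ) = 2π√((3.833×10¹¹)³ / 1.327×10²⁰).
r³/μ = 4.244×10¹⁴ s², so T = 2π × 2.060×10⁷ = 1.294×10⁸ s.
Converting: 1.294×10⁸ s ÷ 86400 = 1498 days.

T ≈ 1498 days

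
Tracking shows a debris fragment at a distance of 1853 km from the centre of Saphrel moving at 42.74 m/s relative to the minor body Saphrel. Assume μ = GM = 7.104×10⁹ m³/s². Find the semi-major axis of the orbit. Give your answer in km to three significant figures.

r = 1.853×10⁶ m.
Specific orbital energy ε = v²/2 − μ/r = (42.74)²/2 − 7.104×10⁹/1.853×10⁶ = -2.920×10³ J/kg.
Since ε = −μ/(2a), a = −μ/(2ε) = 1.216×10⁶ m = 1216.3 km.

a ≈ 1220 km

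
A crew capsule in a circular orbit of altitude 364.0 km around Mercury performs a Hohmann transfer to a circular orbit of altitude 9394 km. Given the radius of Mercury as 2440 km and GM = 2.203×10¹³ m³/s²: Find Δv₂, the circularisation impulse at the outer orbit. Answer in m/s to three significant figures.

r₁ = 2440 + 364.0 = 2804.0 km = 2.8040×10⁶ m.
r₂ = 2440 + 9394 = 11834 km = 1.1834×10⁷ m.
Transfer ellipse a_t = (r₁ + r₂)/2 = 7.319×10⁶ m.
At r₁: circular v_c1 = √(μ/r₁) = 2803 m/s; transfer-periherm v_p = √[μ(2/r₁ − 1/a_t)] = 3564 m/s.
At r₂: circular v_c2 = √(μ/r₂) = 1364 m/s; transfer-apoherm v_a = √[μ(2/r₂ − 1/a_t)] = 844.5 m/s.
Δv₂ = v_c2 − v_a = 519.9 m/s.

Δv ≈ 520 m/s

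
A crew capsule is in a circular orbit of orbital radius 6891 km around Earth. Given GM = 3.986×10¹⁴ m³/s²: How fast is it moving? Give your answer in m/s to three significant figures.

v ≈ 7610 m/s

r = 6891 km = 6.891×10⁶ m.
For a circular orbit v = √(μ/r) = √(3.986×10¹⁴ / 6.891×10⁶) = √(5.784×10⁷) = 7605 m/s.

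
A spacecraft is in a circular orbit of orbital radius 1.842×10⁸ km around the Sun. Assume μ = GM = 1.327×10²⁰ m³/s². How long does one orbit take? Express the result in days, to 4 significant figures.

r = 1.842×10⁸ km = 1.842×10¹¹ m.
Kepler's third law: T = 2π√(r³/μ) = 2π√((1.842×10¹¹)³ / 1.327×10²⁰).
r³/μ = 4.710×10¹³ s², so T = 2π × 6.863×10⁶ = 4.312×10⁷ s.
Converting: 4.312×10⁷ s ÷ 86400 = 499.1 days.

T ≈ 499.1 days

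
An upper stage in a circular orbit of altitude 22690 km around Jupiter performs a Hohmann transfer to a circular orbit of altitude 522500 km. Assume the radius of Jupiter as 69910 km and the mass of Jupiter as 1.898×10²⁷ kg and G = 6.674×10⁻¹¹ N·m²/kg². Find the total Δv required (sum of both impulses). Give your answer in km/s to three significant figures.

Δv_total ≈ 18.7 km/s

μ = GM = 6.674×10⁻¹¹ × 1.898×10²⁷ = 1.267×10¹⁷ m³/s².
r₁ = 69910 + 22690 = 92600 km = 9.2600×10⁷ m.
r₂ = 69910 + 522500 = 592410 km = 5.9241×10⁸ m.
Transfer ellipse a_t = (r₁ + r₂)/2 = 3.425×10⁸ m.
At r₁: circular v_c1 = √(μ/r₁) = 36990 m/s; transfer-perijove v_p = √[μ(2/r₁ − 1/a_t)] = 48640 m/s.
Δv₁ = v_p − v_c1 = 11660 m/s.
At r₂: circular v_c2 = √(μ/r₂) = 14620 m/s; transfer-apojove v_a = √[μ(2/r₂ − 1/a_t)] = 7603 m/s.
Δv₂ = v_c2 − v_a = 7019 m/s.
Total Δv = Δv₁ + Δv₂ = 18680 m/s = 18.68 km/s.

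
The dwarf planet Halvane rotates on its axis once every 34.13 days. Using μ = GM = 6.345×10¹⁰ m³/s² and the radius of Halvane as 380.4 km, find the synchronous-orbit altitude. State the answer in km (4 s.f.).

h_sync ≈ 23710 km

T = 34.13 days = 2.949×10⁶ s.
A synchronous orbit has period T, so by Kepler's third law a = (μT²/4π²)^(1/3).
μT²/4π² = 6.345×10¹⁰ × (2.949×10⁶)² / 39.48 = 1.398×10²² m³.
a = 2.409×10⁷ m = 24087 km.
Altitude h = a − R = 24087 − 380.4 = 23707 km.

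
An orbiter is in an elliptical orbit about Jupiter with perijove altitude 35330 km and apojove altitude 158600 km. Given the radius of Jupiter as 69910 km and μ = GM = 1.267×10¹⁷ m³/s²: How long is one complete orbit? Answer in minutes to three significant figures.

T ≈ 634 minutes

r_p = 69910 + 35330 = 105240 km = 1.0524×10⁸ m.
r_a = 69910 + 158600 = 228510 km = 2.2851×10⁸ m.
Semi-major axis a = (r_p + r_a)/2 = (1.0524×10⁵ + 2.2851×10⁵)/2 = 1.6688×10⁵ km = 1.669×10⁸ m.
By Kepler's third law T = 2π√(a³/μ) = 2π × 6.056×10³ = 3.805×10⁴ s.
= 634.2 minutes.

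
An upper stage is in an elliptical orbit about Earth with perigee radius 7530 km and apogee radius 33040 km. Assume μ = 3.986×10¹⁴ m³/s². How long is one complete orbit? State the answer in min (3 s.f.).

Semi-major axis a = (r_p + r_a)/2 = (7530.0 + 33040)/2 = 20285 km = 2.028×10⁷ m.
By Kepler's third law T = 2π√(a³/μ) = 2π × 4.576×10³ = 2.875×10⁴ s.
= 479.2 min.

T ≈ 479 min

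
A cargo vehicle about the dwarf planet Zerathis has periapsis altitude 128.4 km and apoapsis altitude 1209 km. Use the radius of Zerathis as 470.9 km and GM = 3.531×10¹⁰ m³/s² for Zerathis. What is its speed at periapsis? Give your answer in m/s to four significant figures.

r_p = 470.9 + 128.4 = 599.30 km = 5.9930×10⁵ m.
r_a = 470.9 + 1209 = 1679.9 km = 1.6799×10⁶ m.
Semi-major axis a = (r_p + r_a)/2 = 1139.6 km = 1.140×10⁶ m.
Vis-viva: v² = μ(2/r − 1/a) = 3.531×10¹⁰ × (3.337×10⁻⁶ − 8.775×10⁻⁷) = 8.685×10⁴ m²/s².
v = 294.7 m/s.

v ≈ 294.7 m/s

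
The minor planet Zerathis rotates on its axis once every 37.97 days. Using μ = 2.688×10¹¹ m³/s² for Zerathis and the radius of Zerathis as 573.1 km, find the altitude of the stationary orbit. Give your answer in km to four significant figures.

T = 37.97 days = 3.281×10⁶ s.
A synchronous orbit has period T, so by Kepler's third law a = (μT²/4π²)^(1/3).
μT²/4π² = 2.688×10¹¹ × (3.281×10⁶)² / 39.48 = 7.328×10²² m³.
a = 4.185×10⁷ m = 41847 km.
Altitude h = a − R = 41847 − 573.1 = 41273 km.

h_sync ≈ 41270 km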